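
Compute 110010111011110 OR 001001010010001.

OR: 1 when either bit is 1
  110010111011110
| 001001010010001
-----------------
  111011111011111
Decimal: 26078 | 4753 = 30687



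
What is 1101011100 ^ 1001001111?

XOR: 1 when bits differ
  1101011100
^ 1001001111
------------
  0100010011
Decimal: 860 ^ 591 = 275



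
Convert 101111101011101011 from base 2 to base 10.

Sum of powers of 2 for each 1-bit:
2^0 + 2^1 + 2^3 + 2^5 + 2^6 + 2^7 + 2^9 + 2^11 + 2^12 + 2^13 + 2^14 + 2^15 + 2^17
= 1 + 2 + 8 + 32 + 64 + 128 + 512 + 2048 + 4096 + 8192 + 16384 + 32768 + 131072
= 195307



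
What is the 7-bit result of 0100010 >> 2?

Original: 0100010 (decimal 34)
Shift right by 2 positions
Drop the 2 low bits; fill with zeros on the left
Result: 0001000 (decimal 8)
Equivalent: 34 >> 2 = 34 ÷ 2^2 = 8



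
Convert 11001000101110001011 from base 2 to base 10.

Sum of powers of 2 for each 1-bit:
2^0 + 2^1 + 2^3 + 2^7 + 2^8 + 2^9 + 2^11 + 2^15 + 2^18 + 2^19
= 1 + 2 + 8 + 128 + 256 + 512 + 2048 + 32768 + 262144 + 524288
= 822155



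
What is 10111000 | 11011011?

OR: 1 when either bit is 1
  10111000
| 11011011
----------
  11111011
Decimal: 184 | 219 = 251



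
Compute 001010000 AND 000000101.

AND: 1 only when both bits are 1
  001010000
& 000000101
-----------
  000000000
Decimal: 80 & 5 = 0



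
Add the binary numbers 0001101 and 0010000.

Add column by column from the right: bit + bit + carry-in; write the sum mod 2, carry 1 when the sum is 2 or 3.
carry:  0000000
        0001101
+       0010000
---------------
       00011101
(the carry out of the leftmost column, 0, becomes the leading bit)
Decimal check:
  0001101 = 8 + 4 + 1 = 13
  0010000 = 16
  13 + 16 = 29, and 00011101 = 16 + 8 + 4 + 1 = 29 ✓



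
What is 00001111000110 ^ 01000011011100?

XOR: 1 when bits differ
  00001111000110
^ 01000011011100
----------------
  01001100011010
Decimal: 966 ^ 4316 = 4890



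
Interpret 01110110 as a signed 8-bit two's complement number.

Binary: 01110110
Sign bit: 0 (non-negative)
Read directly as an unsigned value:
01110110 = 64 + 32 + 16 + 4 + 2 = 118
Value: 118



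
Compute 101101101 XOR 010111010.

XOR: 1 when bits differ
  101101101
^ 010111010
-----------
  111010111
Decimal: 365 ^ 186 = 471



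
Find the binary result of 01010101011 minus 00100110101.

Method 1 - Direct subtraction (column by column from the right: bit − bit − borrow-in; if negative, add 2 and borrow 1 from the next column):
borrow: 01011101000
        01010101011
-       00100110101
-------------------
        00101110110

Method 2 - Add two's complement:
Two's complement of 00100110101: invert → 11011001010, add 1 → 11011001011
  01010101011
+ 11011001011
-------------
 100101110110  (end carry out of the top bit = 1)
Discarding the end carry: 00101110110
Decimal check:
  01010101011 = 512 + 128 + 32 + 8 + 2 + 1 = 683
  00100110101 = 256 + 32 + 16 + 4 + 1 = 309
  683 - 309 = 374, and 00101110110 = 256 + 64 + 32 + 16 + 4 + 2 = 374 ✓



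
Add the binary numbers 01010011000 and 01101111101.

Add column by column from the right: bit + bit + carry-in; write the sum mod 2, carry 1 when the sum is 2 or 3.
carry:  11111110000
        01010011000
+       01101111101
-------------------
       011000010101
(the carry out of the leftmost column, 0, becomes the leading bit)
Decimal check:
  01010011000 = 512 + 128 + 16 + 8 = 664
  01101111101 = 512 + 256 + 64 + 32 + 16 + 8 + 4 + 1 = 893
  664 + 893 = 1557, and 011000010101 = 1024 + 512 + 16 + 4 + 1 = 1557 ✓



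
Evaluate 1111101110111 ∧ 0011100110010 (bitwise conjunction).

AND: 1 only when both bits are 1
  1111101110111
& 0011100110010
---------------
  0011100110010
Decimal: 8055 & 1842 = 1842



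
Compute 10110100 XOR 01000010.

XOR: 1 when bits differ
  10110100
^ 01000010
----------
  11110110
Decimal: 180 ^ 66 = 246



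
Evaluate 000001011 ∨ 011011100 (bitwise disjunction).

OR: 1 when either bit is 1
  000001011
| 011011100
-----------
  011011111
Decimal: 11 | 220 = 223



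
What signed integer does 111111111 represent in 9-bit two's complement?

Binary: 111111111
Sign bit: 1 (negative)
Invert: 000000000
Add 1:  000000001
Magnitude: 000000001 = 1
Value: -1



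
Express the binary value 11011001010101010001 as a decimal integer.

Sum of powers of 2 for each 1-bit:
2^0 + 2^4 + 2^6 + 2^8 + 2^10 + 2^12 + 2^15 + 2^16 + 2^18 + 2^19
= 1 + 16 + 64 + 256 + 1024 + 4096 + 32768 + 65536 + 262144 + 524288
= 890193



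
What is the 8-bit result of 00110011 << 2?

Original: 00110011 (decimal 51)
Shift left by 2 positions
Append 2 zeros on the right
Result: 11001100 (decimal 204)
Equivalent: 51 << 2 = 51 × 2^2 = 204



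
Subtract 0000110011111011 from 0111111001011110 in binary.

Method 1 - Direct subtraction (column by column from the right: bit − bit − borrow-in; if negative, add 2 and borrow 1 from the next column):
borrow: 0000001111000110
        0111111001011110
-       0000110011111011
------------------------
        0111000101100011

Method 2 - Add two's complement:
Two's complement of 0000110011111011: invert → 1111001100000100, add 1 → 1111001100000101
  0111111001011110
+ 1111001100000101
------------------
 10111000101100011  (end carry out of the top bit = 1)
Discarding the end carry: 0111000101100011
Decimal check:
  0111111001011110 = 16384 + 8192 + 4096 + 2048 + 1024 + 512 + 64 + 16 + 8 + 4 + 2 = 32350
  0000110011111011 = 2048 + 1024 + 128 + 64 + 32 + 16 + 8 + 2 + 1 = 3323
  32350 - 3323 = 29027, and 0111000101100011 = 16384 + 8192 + 4096 + 256 + 64 + 32 + 2 + 1 = 29027 ✓



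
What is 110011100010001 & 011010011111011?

AND: 1 only when both bits are 1
  110011100010001
& 011010011111011
-----------------
  010010000010001
Decimal: 26385 & 13563 = 9233



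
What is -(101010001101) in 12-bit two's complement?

Original (sign bit 1, negative): 101010001101
Step 1 - Invert all bits: 010101110010
Step 2 - Add 1: 010101110011
Verification: 101010001101 + 010101110011 = 1000000000000; discarding the end carry (carry out of the top bit) leaves the 12-bit value 000000000000, as required for x + (-x)



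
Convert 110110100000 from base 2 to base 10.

Sum of powers of 2 for each 1-bit:
2^5 + 2^7 + 2^8 + 2^10 + 2^11
= 32 + 128 + 256 + 1024 + 2048
= 3488



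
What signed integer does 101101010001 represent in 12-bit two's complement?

Binary: 101101010001
Sign bit: 1 (negative)
Invert: 010010101110
Add 1:  010010101111
Magnitude: 010010101111 = 1024 + 128 + 32 + 8 + 4 + 2 + 1 = 1199
Value: -1199



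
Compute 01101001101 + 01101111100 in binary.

Add column by column from the right: bit + bit + carry-in; write the sum mod 2, carry 1 when the sum is 2 or 3.
carry:  11011111000
        01101001101
+       01101111100
-------------------
       011011001001
(the carry out of the leftmost column, 0, becomes the leading bit)
Decimal check:
  01101001101 = 512 + 256 + 64 + 8 + 4 + 1 = 845
  01101111100 = 512 + 256 + 64 + 32 + 16 + 8 + 4 = 892
  845 + 892 = 1737, and 011011001001 = 1024 + 512 + 128 + 64 + 8 + 1 = 1737 ✓



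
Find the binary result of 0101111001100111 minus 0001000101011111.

Method 1 - Direct subtraction (column by column from the right: bit − bit − borrow-in; if negative, add 2 and borrow 1 from the next column):
borrow: 0000001000110000
        0101111001100111
-       0001000101011111
------------------------
        0100110100001000

Method 2 - Add two's complement:
Two's complement of 0001000101011111: invert → 1110111010100000, add 1 → 1110111010100001
  0101111001100111
+ 1110111010100001
------------------
 10100110100001000  (end carry out of the top bit = 1)
Discarding the end carry: 0100110100001000
Decimal check:
  0101111001100111 = 16384 + 4096 + 2048 + 1024 + 512 + 64 + 32 + 4 + 2 + 1 = 24167
  0001000101011111 = 4096 + 256 + 64 + 16 + 8 + 4 + 2 + 1 = 4447
  24167 - 4447 = 19720, and 0100110100001000 = 16384 + 2048 + 1024 + 256 + 8 = 19720 ✓



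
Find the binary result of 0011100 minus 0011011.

Method 1 - Direct subtraction (column by column from the right: bit − bit − borrow-in; if negative, add 2 and borrow 1 from the next column):
borrow: 0000110
        0011100
-       0011011
---------------
        0000001

Method 2 - Add two's complement:
Two's complement of 0011011: invert → 1100100, add 1 → 1100101
  0011100
+ 1100101
---------
 10000001  (end carry out of the top bit = 1)
Discarding the end carry: 0000001
Decimal check:
  0011100 = 16 + 8 + 4 = 28
  0011011 = 16 + 8 + 2 + 1 = 27
  28 - 27 = 1, and 0000001 = 1 ✓



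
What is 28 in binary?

Using repeated division by 2:
28 ÷ 2 = 14 remainder 0
14 ÷ 2 = 7 remainder 0
7 ÷ 2 = 3 remainder 1
3 ÷ 2 = 1 remainder 1
1 ÷ 2 = 0 remainder 1
Reading remainders bottom to top: 11100



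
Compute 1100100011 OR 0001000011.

OR: 1 when either bit is 1
  1100100011
| 0001000011
------------
  1101100011
Decimal: 803 | 67 = 867



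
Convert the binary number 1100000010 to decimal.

Sum of powers of 2 for each 1-bit:
2^1 + 2^8 + 2^9
= 2 + 256 + 512
= 770



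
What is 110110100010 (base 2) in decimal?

Sum of powers of 2 for each 1-bit:
2^1 + 2^5 + 2^7 + 2^8 + 2^10 + 2^11
= 2 + 32 + 128 + 256 + 1024 + 2048
= 3490



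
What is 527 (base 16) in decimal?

Expand by place value (powers of 16):
527 = 5 × 16^2 + 2 × 16^1 + 7 × 16^0
= 5 × 256 + 2 × 16 + 7 × 1
= 1280 + 32 + 7
= 1319



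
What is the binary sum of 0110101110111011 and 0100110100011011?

Add column by column from the right: bit + bit + carry-in; write the sum mod 2, carry 1 when the sum is 2 or 3.
carry:  1001111001110110
        0110101110111011
+       0100110100011011
------------------------
       01011100011010110
(the carry out of the leftmost column, 0, becomes the leading bit)
Decimal check:
  0110101110111011 = 16384 + 8192 + 2048 + 512 + 256 + 128 + 32 + 16 + 8 + 2 + 1 = 27579
  0100110100011011 = 16384 + 2048 + 1024 + 256 + 16 + 8 + 2 + 1 = 19739
  27579 + 19739 = 47318, and 01011100011010110 = 32768 + 8192 + 4096 + 2048 + 128 + 64 + 16 + 4 + 2 = 47318 ✓



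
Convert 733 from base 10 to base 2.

Using repeated division by 2:
733 ÷ 2 = 366 remainder 1
366 ÷ 2 = 183 remainder 0
183 ÷ 2 = 91 remainder 1
91 ÷ 2 = 45 remainder 1
45 ÷ 2 = 22 remainder 1
22 ÷ 2 = 11 remainder 0
11 ÷ 2 = 5 remainder 1
5 ÷ 2 = 2 remainder 1
2 ÷ 2 = 1 remainder 0
1 ÷ 2 = 0 remainder 1
Reading remainders bottom to top: 1011011101



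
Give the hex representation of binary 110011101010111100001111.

Group into 4-bit nibbles from right:
  1100 = C
  1110 = E
  1010 = A
  1111 = F
  0000 = 0
  1111 = F
Result: CEAF0F



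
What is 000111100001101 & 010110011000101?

AND: 1 only when both bits are 1
  000111100001101
& 010110011000101
-----------------
  000110000000101
Decimal: 3853 & 11461 = 3077



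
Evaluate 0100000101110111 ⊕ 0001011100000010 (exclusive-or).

XOR: 1 when bits differ
  0100000101110111
^ 0001011100000010
------------------
  0101011001110101
Decimal: 16759 ^ 5890 = 22133



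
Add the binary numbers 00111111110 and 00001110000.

Add column by column from the right: bit + bit + carry-in; write the sum mod 2, carry 1 when the sum is 2 or 3.
carry:  01111100000
        00111111110
+       00001110000
-------------------
       001001101110
(the carry out of the leftmost column, 0, becomes the leading bit)
Decimal check:
  00111111110 = 256 + 128 + 64 + 32 + 16 + 8 + 4 + 2 = 510
  00001110000 = 64 + 32 + 16 = 112
  510 + 112 = 622, and 001001101110 = 512 + 64 + 32 + 8 + 4 + 2 = 622 ✓



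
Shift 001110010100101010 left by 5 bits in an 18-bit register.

Original: 001110010100101010 (decimal 58666)
Shift left by 5 positions
Append 5 zeros on the right and drop the 5 high bits that overflow the 18-bit width
Result: 001010010101000000 (decimal 42304)
Equivalent: 58666 << 5 = 58666 × 2^5 = 1877312, truncated to 18 bits = 42304



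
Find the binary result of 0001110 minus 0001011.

Method 1 - Direct subtraction (column by column from the right: bit − bit − borrow-in; if negative, add 2 and borrow 1 from the next column):
borrow: 0000110
        0001110
-       0001011
---------------
        0000011

Method 2 - Add two's complement:
Two's complement of 0001011: invert → 1110100, add 1 → 1110101
  0001110
+ 1110101
---------
 10000011  (end carry out of the top bit = 1)
Discarding the end carry: 0000011
Decimal check:
  0001110 = 8 + 4 + 2 = 14
  0001011 = 8 + 2 + 1 = 11
  14 - 11 = 3, and 0000011 = 2 + 1 = 3 ✓



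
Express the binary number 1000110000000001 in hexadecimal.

Group into 4-bit nibbles from right:
  1000 = 8
  1100 = C
  0000 = 0
  0001 = 1
Result: 8C01



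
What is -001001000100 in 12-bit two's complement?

Original: 001001000100
Step 1 - Invert all bits: 110110111011
Step 2 - Add 1: 110110111100
Verification: 001001000100 + 110110111100 = 1000000000000; discarding the end carry (carry out of the top bit) leaves the 12-bit value 000000000000, as required for x + (-x)



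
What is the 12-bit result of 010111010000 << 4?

Original: 010111010000 (decimal 1488)
Shift left by 4 positions
Append 4 zeros on the right and drop the 4 high bits that overflow the 12-bit width
Result: 110100000000 (decimal 3328)
Equivalent: 1488 << 4 = 1488 × 2^4 = 23808, truncated to 12 bits = 3328



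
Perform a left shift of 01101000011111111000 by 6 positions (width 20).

Original: 01101000011111111000 (decimal 428024)
Shift left by 6 positions
Append 6 zeros on the right and drop the 6 high bits that overflow the 20-bit width
Result: 00011111111000000000 (decimal 130560)
Equivalent: 428024 << 6 = 428024 × 2^6 = 27393536, truncated to 20 bits = 130560



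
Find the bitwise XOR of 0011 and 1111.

XOR: 1 when bits differ
  0011
^ 1111
------
  1100
Decimal: 3 ^ 15 = 12



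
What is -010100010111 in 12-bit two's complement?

Original: 010100010111
Step 1 - Invert all bits: 101011101000
Step 2 - Add 1: 101011101001
Verification: 010100010111 + 101011101001 = 1000000000000; discarding the end carry (carry out of the top bit) leaves the 12-bit value 000000000000, as required for x + (-x)



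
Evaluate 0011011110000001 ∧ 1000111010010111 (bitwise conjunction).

AND: 1 only when both bits are 1
  0011011110000001
& 1000111010010111
------------------
  0000011010000001
Decimal: 14209 & 36503 = 1665



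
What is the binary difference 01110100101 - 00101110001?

Method 1 - Direct subtraction (column by column from the right: bit − bit − borrow-in; if negative, add 2 and borrow 1 from the next column):
borrow: 00011100000
        01110100101
-       00101110001
-------------------
        01000110100

Method 2 - Add two's complement:
Two's complement of 00101110001: invert → 11010001110, add 1 → 11010001111
  01110100101
+ 11010001111
-------------
 101000110100  (end carry out of the top bit = 1)
Discarding the end carry: 01000110100
Decimal check:
  01110100101 = 512 + 256 + 128 + 32 + 4 + 1 = 933
  00101110001 = 256 + 64 + 32 + 16 + 1 = 369
  933 - 369 = 564, and 01000110100 = 512 + 32 + 16 + 4 = 564 ✓



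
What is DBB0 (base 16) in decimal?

Expand by place value (powers of 16):
Digit values: D = 13, B = 11
DBB0 = 13 × 16^3 + 11 × 16^2 + 11 × 16^1 + 0 × 16^0
= 13 × 4096 + 11 × 256 + 11 × 16 + 0 × 1
= 53248 + 2816 + 176 + 0
= 56240



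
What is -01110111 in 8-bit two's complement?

Original: 01110111
Step 1 - Invert all bits: 10001000
Step 2 - Add 1: 10001001
Verification: 01110111 + 10001001 = 100000000; discarding the end carry (carry out of the top bit) leaves the 8-bit value 00000000, as required for x + (-x)



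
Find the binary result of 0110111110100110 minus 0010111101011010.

Method 1 - Direct subtraction (column by column from the right: bit − bit − borrow-in; if negative, add 2 and borrow 1 from the next column):
borrow: 0000000010110000
        0110111110100110
-       0010111101011010
------------------------
        0100000001001100

Method 2 - Add two's complement:
Two's complement of 0010111101011010: invert → 1101000010100101, add 1 → 1101000010100110
  0110111110100110
+ 1101000010100110
------------------
 10100000001001100  (end carry out of the top bit = 1)
Discarding the end carry: 0100000001001100
Decimal check:
  0110111110100110 = 16384 + 8192 + 2048 + 1024 + 512 + 256 + 128 + 32 + 4 + 2 = 28582
  0010111101011010 = 8192 + 2048 + 1024 + 512 + 256 + 64 + 16 + 8 + 2 = 12122
  28582 - 12122 = 16460, and 0100000001001100 = 16384 + 64 + 8 + 4 = 16460 ✓



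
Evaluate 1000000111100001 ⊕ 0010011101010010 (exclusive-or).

XOR: 1 when bits differ
  1000000111100001
^ 0010011101010010
------------------
  1010011010110011
Decimal: 33249 ^ 10066 = 42675



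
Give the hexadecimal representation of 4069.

Using repeated division by 16 (digits 10–15 are A–F):
4069 ÷ 16 = 254 remainder 5
254 ÷ 16 = 15 remainder 14 (E)
15 ÷ 16 = 0 remainder 15 (F)
Reading remainders bottom to top: FE5



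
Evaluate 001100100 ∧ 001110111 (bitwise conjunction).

AND: 1 only when both bits are 1
  001100100
& 001110111
-----------
  001100100
Decimal: 100 & 119 = 100



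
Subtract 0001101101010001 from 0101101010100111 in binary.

Method 1 - Direct subtraction (column by column from the right: bit − bit − borrow-in; if negative, add 2 and borrow 1 from the next column):
borrow: 0111111010100000
        0101101010100111
-       0001101101010001
------------------------
        0011111101010110

Method 2 - Add two's complement:
Two's complement of 0001101101010001: invert → 1110010010101110, add 1 → 1110010010101111
  0101101010100111
+ 1110010010101111
------------------
 10011111101010110  (end carry out of the top bit = 1)
Discarding the end carry: 0011111101010110
Decimal check:
  0101101010100111 = 16384 + 4096 + 2048 + 512 + 128 + 32 + 4 + 2 + 1 = 23207
  0001101101010001 = 4096 + 2048 + 512 + 256 + 64 + 16 + 1 = 6993
  23207 - 6993 = 16214, and 0011111101010110 = 8192 + 4096 + 2048 + 1024 + 512 + 256 + 64 + 16 + 4 + 2 = 16214 ✓



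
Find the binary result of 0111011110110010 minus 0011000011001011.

Method 1 - Direct subtraction (column by column from the right: bit − bit − borrow-in; if negative, add 2 and borrow 1 from the next column):
borrow: 0000000110011110
        0111011110110010
-       0011000011001011
------------------------
        0100011011100111

Method 2 - Add two's complement:
Two's complement of 0011000011001011: invert → 1100111100110100, add 1 → 1100111100110101
  0111011110110010
+ 1100111100110101
------------------
 10100011011100111  (end carry out of the top bit = 1)
Discarding the end carry: 0100011011100111
Decimal check:
  0111011110110010 = 16384 + 8192 + 4096 + 1024 + 512 + 256 + 128 + 32 + 16 + 2 = 30642
  0011000011001011 = 8192 + 4096 + 128 + 64 + 8 + 2 + 1 = 12491
  30642 - 12491 = 18151, and 0100011011100111 = 16384 + 1024 + 512 + 128 + 64 + 32 + 4 + 2 + 1 = 18151 ✓



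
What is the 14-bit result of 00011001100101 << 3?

Original: 00011001100101 (decimal 1637)
Shift left by 3 positions
Append 3 zeros on the right
Result: 11001100101000 (decimal 13096)
Equivalent: 1637 << 3 = 1637 × 2^3 = 13096



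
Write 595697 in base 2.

Using repeated division by 2:
595697 ÷ 2 = 297848 remainder 1
297848 ÷ 2 = 148924 remainder 0
148924 ÷ 2 = 74462 remainder 0
74462 ÷ 2 = 37231 remainder 0
37231 ÷ 2 = 18615 remainder 1
18615 ÷ 2 = 9307 remainder 1
9307 ÷ 2 = 4653 remainder 1
4653 ÷ 2 = 2326 remainder 1
2326 ÷ 2 = 1163 remainder 0
1163 ÷ 2 = 581 remainder 1
581 ÷ 2 = 290 remainder 1
290 ÷ 2 = 145 remainder 0
145 ÷ 2 = 72 remainder 1
72 ÷ 2 = 36 remainder 0
36 ÷ 2 = 18 remainder 0
18 ÷ 2 = 9 remainder 0
9 ÷ 2 = 4 remainder 1
4 ÷ 2 = 2 remainder 0
2 ÷ 2 = 1 remainder 0
1 ÷ 2 = 0 remainder 1
Reading remainders bottom to top: 10010001011011110001



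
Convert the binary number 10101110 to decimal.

Sum of powers of 2 for each 1-bit:
2^1 + 2^2 + 2^3 + 2^5 + 2^7
= 2 + 4 + 8 + 32 + 128
= 174



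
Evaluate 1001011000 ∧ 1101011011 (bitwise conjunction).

AND: 1 only when both bits are 1
  1001011000
& 1101011011
------------
  1001011000
Decimal: 600 & 859 = 600



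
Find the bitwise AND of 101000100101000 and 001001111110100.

AND: 1 only when both bits are 1
  101000100101000
& 001001111110100
-----------------
  001000100100000
Decimal: 20776 & 5108 = 4384



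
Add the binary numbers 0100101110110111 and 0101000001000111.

Add column by column from the right: bit + bit + carry-in; write the sum mod 2, carry 1 when the sum is 2 or 3.
carry:  1000000000001110
        0100101110110111
+       0101000001000111
------------------------
       01001101111111110
(the carry out of the leftmost column, 0, becomes the leading bit)
Decimal check:
  0100101110110111 = 16384 + 2048 + 512 + 256 + 128 + 32 + 16 + 4 + 2 + 1 = 19383
  0101000001000111 = 16384 + 4096 + 64 + 4 + 2 + 1 = 20551
  19383 + 20551 = 39934, and 01001101111111110 = 32768 + 4096 + 2048 + 512 + 256 + 128 + 64 + 32 + 16 + 8 + 4 + 2 = 39934 ✓



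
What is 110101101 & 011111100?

AND: 1 only when both bits are 1
  110101101
& 011111100
-----------
  010101100
Decimal: 429 & 252 = 172



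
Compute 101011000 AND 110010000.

AND: 1 only when both bits are 1
  101011000
& 110010000
-----------
  100010000
Decimal: 344 & 400 = 272



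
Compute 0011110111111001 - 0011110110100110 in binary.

Method 1 - Direct subtraction (column by column from the right: bit − bit − borrow-in; if negative, add 2 and borrow 1 from the next column):
borrow: 0000000000001100
        0011110111111001
-       0011110110100110
------------------------
        0000000001010011

Method 2 - Add two's complement:
Two's complement of 0011110110100110: invert → 1100001001011001, add 1 → 1100001001011010
  0011110111111001
+ 1100001001011010
------------------
 10000000001010011  (end carry out of the top bit = 1)
Discarding the end carry: 0000000001010011
Decimal check:
  0011110111111001 = 8192 + 4096 + 2048 + 1024 + 256 + 128 + 64 + 32 + 16 + 8 + 1 = 15865
  0011110110100110 = 8192 + 4096 + 2048 + 1024 + 256 + 128 + 32 + 4 + 2 = 15782
  15865 - 15782 = 83, and 0000000001010011 = 64 + 16 + 2 + 1 = 83 ✓



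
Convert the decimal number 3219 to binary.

Using repeated division by 2:
3219 ÷ 2 = 1609 remainder 1
1609 ÷ 2 = 804 remainder 1
804 ÷ 2 = 402 remainder 0
402 ÷ 2 = 201 remainder 0
201 ÷ 2 = 100 remainder 1
100 ÷ 2 = 50 remainder 0
50 ÷ 2 = 25 remainder 0
25 ÷ 2 = 12 remainder 1
12 ÷ 2 = 6 remainder 0
6 ÷ 2 = 3 remainder 0
3 ÷ 2 = 1 remainder 1
1 ÷ 2 = 0 remainder 1
Reading remainders bottom to top: 110010010011



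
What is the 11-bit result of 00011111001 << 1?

Original: 00011111001 (decimal 249)
Shift left by 1 position
Append 1 zero on the right
Result: 00111110010 (decimal 498)
Equivalent: 249 << 1 = 249 × 2^1 = 498



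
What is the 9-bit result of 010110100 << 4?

Original: 010110100 (decimal 180)
Shift left by 4 positions
Append 4 zeros on the right and drop the 4 high bits that overflow the 9-bit width
Result: 101000000 (decimal 320)
Equivalent: 180 << 4 = 180 × 2^4 = 2880, truncated to 9 bits = 320



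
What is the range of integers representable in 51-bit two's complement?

For 51-bit two's complement:
Minimum: -2^50 = -1125899906842624
Maximum: 2^50 - 1 = 1125899906842623



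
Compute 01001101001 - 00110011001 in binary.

Method 1 - Direct subtraction (column by column from the right: bit − bit − borrow-in; if negative, add 2 and borrow 1 from the next column):
borrow: 01100100000
        01001101001
-       00110011001
-------------------
        00011010000

Method 2 - Add two's complement:
Two's complement of 00110011001: invert → 11001100110, add 1 → 11001100111
  01001101001
+ 11001100111
-------------
 100011010000  (end carry out of the top bit = 1)
Discarding the end carry: 00011010000
Decimal check:
  01001101001 = 512 + 64 + 32 + 8 + 1 = 617
  00110011001 = 256 + 128 + 16 + 8 + 1 = 409
  617 - 409 = 208, and 00011010000 = 128 + 64 + 16 = 208 ✓



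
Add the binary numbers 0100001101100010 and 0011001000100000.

Add column by column from the right: bit + bit + carry-in; write the sum mod 2, carry 1 when the sum is 2 or 3.
carry:  0000010011000000
        0100001101100010
+       0011001000100000
------------------------
       00111010110000010
(the carry out of the leftmost column, 0, becomes the leading bit)
Decimal check:
  0100001101100010 = 16384 + 512 + 256 + 64 + 32 + 2 = 17250
  0011001000100000 = 8192 + 4096 + 512 + 32 = 12832
  17250 + 12832 = 30082, and 00111010110000010 = 16384 + 8192 + 4096 + 1024 + 256 + 128 + 2 = 30082 ✓



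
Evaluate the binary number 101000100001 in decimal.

Sum of powers of 2 for each 1-bit:
2^0 + 2^5 + 2^9 + 2^11
= 1 + 32 + 512 + 2048
= 2593



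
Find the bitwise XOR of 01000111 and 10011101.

XOR: 1 when bits differ
  01000111
^ 10011101
----------
  11011010
Decimal: 71 ^ 157 = 218



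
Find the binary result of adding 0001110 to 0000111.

Add column by column from the right: bit + bit + carry-in; write the sum mod 2, carry 1 when the sum is 2 or 3.
carry:  0011100
        0001110
+       0000111
---------------
       00010101
(the carry out of the leftmost column, 0, becomes the leading bit)
Decimal check:
  0001110 = 8 + 4 + 2 = 14
  0000111 = 4 + 2 + 1 = 7
  14 + 7 = 21, and 00010101 = 16 + 4 + 1 = 21 ✓



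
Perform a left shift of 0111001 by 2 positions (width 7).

Original: 0111001 (decimal 57)
Shift left by 2 positions
Append 2 zeros on the right and drop the 2 high bits that overflow the 7-bit width
Result: 1100100 (decimal 100)
Equivalent: 57 << 2 = 57 × 2^2 = 228, truncated to 7 bits = 100



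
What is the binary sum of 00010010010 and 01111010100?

Add column by column from the right: bit + bit + carry-in; write the sum mod 2, carry 1 when the sum is 2 or 3.
carry:  11100100000
        00010010010
+       01111010100
-------------------
       010001100110
(the carry out of the leftmost column, 0, becomes the leading bit)
Decimal check:
  00010010010 = 128 + 16 + 2 = 146
  01111010100 = 512 + 256 + 128 + 64 + 16 + 4 = 980
  146 + 980 = 1126, and 010001100110 = 1024 + 64 + 32 + 4 + 2 = 1126 ✓



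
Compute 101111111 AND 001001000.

AND: 1 only when both bits are 1
  101111111
& 001001000
-----------
  001001000
Decimal: 383 & 72 = 72



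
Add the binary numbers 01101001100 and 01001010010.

Add column by column from the right: bit + bit + carry-in; write the sum mod 2, carry 1 when the sum is 2 or 3.
carry:  10010000000
        01101001100
+       01001010010
-------------------
       010110011110
(the carry out of the leftmost column, 0, becomes the leading bit)
Decimal check:
  01101001100 = 512 + 256 + 64 + 8 + 4 = 844
  01001010010 = 512 + 64 + 16 + 2 = 594
  844 + 594 = 1438, and 010110011110 = 1024 + 256 + 128 + 16 + 8 + 4 + 2 = 1438 ✓



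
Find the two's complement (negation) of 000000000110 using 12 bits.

Original: 000000000110
Step 1 - Invert all bits: 111111111001
Step 2 - Add 1: 111111111010
Verification: 000000000110 + 111111111010 = 1000000000000; discarding the end carry (carry out of the top bit) leaves the 12-bit value 000000000000, as required for x + (-x)



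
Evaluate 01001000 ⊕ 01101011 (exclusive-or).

XOR: 1 when bits differ
  01001000
^ 01101011
----------
  00100011
Decimal: 72 ^ 107 = 35



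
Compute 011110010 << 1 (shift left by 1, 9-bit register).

Original: 011110010 (decimal 242)
Shift left by 1 position
Append 1 zero on the right
Result: 111100100 (decimal 484)
Equivalent: 242 << 1 = 242 × 2^1 = 484



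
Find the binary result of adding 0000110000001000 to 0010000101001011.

Add column by column from the right: bit + bit + carry-in; write the sum mod 2, carry 1 when the sum is 2 or 3.
carry:  0000000000010000
        0000110000001000
+       0010000101001011
------------------------
       00010110101010011
(the carry out of the leftmost column, 0, becomes the leading bit)
Decimal check:
  0000110000001000 = 2048 + 1024 + 8 = 3080
  0010000101001011 = 8192 + 256 + 64 + 8 + 2 + 1 = 8523
  3080 + 8523 = 11603, and 00010110101010011 = 8192 + 2048 + 1024 + 256 + 64 + 16 + 2 + 1 = 11603 ✓



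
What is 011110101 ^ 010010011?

XOR: 1 when bits differ
  011110101
^ 010010011
-----------
  001100110
Decimal: 245 ^ 147 = 102



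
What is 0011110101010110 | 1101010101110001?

OR: 1 when either bit is 1
  0011110101010110
| 1101010101110001
------------------
  1111110101110111
Decimal: 15702 | 54641 = 64887



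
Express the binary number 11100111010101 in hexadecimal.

Group into 4-bit nibbles from right:
  0011 = 3
  1001 = 9
  1101 = D
  0101 = 5
Result: 39D5



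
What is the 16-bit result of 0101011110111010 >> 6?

Original: 0101011110111010 (decimal 22458)
Shift right by 6 positions
Drop the 6 low bits; fill with zeros on the left
Result: 0000000101011110 (decimal 350)
Equivalent: 22458 >> 6 = 22458 ÷ 2^6 = 350



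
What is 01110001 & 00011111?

AND: 1 only when both bits are 1
  01110001
& 00011111
----------
  00010001
Decimal: 113 & 31 = 17



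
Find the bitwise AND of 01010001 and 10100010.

AND: 1 only when both bits are 1
  01010001
& 10100010
----------
  00000000
Decimal: 81 & 162 = 0



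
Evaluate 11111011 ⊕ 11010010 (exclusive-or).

XOR: 1 when bits differ
  11111011
^ 11010010
----------
  00101001
Decimal: 251 ^ 210 = 41



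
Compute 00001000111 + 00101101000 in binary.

Add column by column from the right: bit + bit + carry-in; write the sum mod 2, carry 1 when the sum is 2 or 3.
carry:  00010000000
        00001000111
+       00101101000
-------------------
       000110101111
(the carry out of the leftmost column, 0, becomes the leading bit)
Decimal check:
  00001000111 = 64 + 4 + 2 + 1 = 71
  00101101000 = 256 + 64 + 32 + 8 = 360
  71 + 360 = 431, and 000110101111 = 256 + 128 + 32 + 8 + 4 + 2 + 1 = 431 ✓



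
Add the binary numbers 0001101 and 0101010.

Add column by column from the right: bit + bit + carry-in; write the sum mod 2, carry 1 when the sum is 2 or 3.
carry:  0010000
        0001101
+       0101010
---------------
       00110111
(the carry out of the leftmost column, 0, becomes the leading bit)
Decimal check:
  0001101 = 8 + 4 + 1 = 13
  0101010 = 32 + 8 + 2 = 42
  13 + 42 = 55, and 00110111 = 32 + 16 + 4 + 2 + 1 = 55 ✓



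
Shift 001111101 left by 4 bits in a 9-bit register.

Original: 001111101 (decimal 125)
Shift left by 4 positions
Append 4 zeros on the right and drop the 4 high bits that overflow the 9-bit width
Result: 111010000 (decimal 464)
Equivalent: 125 << 4 = 125 × 2^4 = 2000, truncated to 9 bits = 464



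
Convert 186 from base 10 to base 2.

Using repeated division by 2:
186 ÷ 2 = 93 remainder 0
93 ÷ 2 = 46 remainder 1
46 ÷ 2 = 23 remainder 0
23 ÷ 2 = 11 remainder 1
11 ÷ 2 = 5 remainder 1
5 ÷ 2 = 2 remainder 1
2 ÷ 2 = 1 remainder 0
1 ÷ 2 = 0 remainder 1
Reading remainders bottom to top: 10111010



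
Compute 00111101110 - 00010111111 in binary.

Method 1 - Direct subtraction (column by column from the right: bit − bit − borrow-in; if negative, add 2 and borrow 1 from the next column):
borrow: 00001111110
        00111101110
-       00010111111
-------------------
        00100101111

Method 2 - Add two's complement:
Two's complement of 00010111111: invert → 11101000000, add 1 → 11101000001
  00111101110
+ 11101000001
-------------
 100100101111  (end carry out of the top bit = 1)
Discarding the end carry: 00100101111
Decimal check:
  00111101110 = 256 + 128 + 64 + 32 + 8 + 4 + 2 = 494
  00010111111 = 128 + 32 + 16 + 8 + 4 + 2 + 1 = 191
  494 - 191 = 303, and 00100101111 = 256 + 32 + 8 + 4 + 2 + 1 = 303 ✓



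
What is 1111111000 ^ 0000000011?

XOR: 1 when bits differ
  1111111000
^ 0000000011
------------
  1111111011
Decimal: 1016 ^ 3 = 1019



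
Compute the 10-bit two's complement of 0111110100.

Original: 0111110100
Step 1 - Invert all bits: 1000001011
Step 2 - Add 1: 1000001100
Verification: 0111110100 + 1000001100 = 10000000000; discarding the end carry (carry out of the top bit) leaves the 10-bit value 0000000000, as required for x + (-x)



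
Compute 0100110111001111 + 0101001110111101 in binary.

Add column by column from the right: bit + bit + carry-in; write the sum mod 2, carry 1 when the sum is 2 or 3.
carry:  1011111111111110
        0100110111001111
+       0101001110111101
------------------------
       01010000110001100
(the carry out of the leftmost column, 0, becomes the leading bit)
Decimal check:
  0100110111001111 = 16384 + 2048 + 1024 + 256 + 128 + 64 + 8 + 4 + 2 + 1 = 19919
  0101001110111101 = 16384 + 4096 + 512 + 256 + 128 + 32 + 16 + 8 + 4 + 1 = 21437
  19919 + 21437 = 41356, and 01010000110001100 = 32768 + 8192 + 256 + 128 + 8 + 4 = 41356 ✓



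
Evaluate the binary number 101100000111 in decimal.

Sum of powers of 2 for each 1-bit:
2^0 + 2^1 + 2^2 + 2^8 + 2^9 + 2^11
= 1 + 2 + 4 + 256 + 512 + 2048
= 2823



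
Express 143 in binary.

Using repeated division by 2:
143 ÷ 2 = 71 remainder 1
71 ÷ 2 = 35 remainder 1
35 ÷ 2 = 17 remainder 1
17 ÷ 2 = 8 remainder 1
8 ÷ 2 = 4 remainder 0
4 ÷ 2 = 2 remainder 0
2 ÷ 2 = 1 remainder 0
1 ÷ 2 = 0 remainder 1
Reading remainders bottom to top: 10001111



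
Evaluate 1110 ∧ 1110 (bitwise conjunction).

AND: 1 only when both bits are 1
  1110
& 1110
------
  1110
Decimal: 14 & 14 = 14



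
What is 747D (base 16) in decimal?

Expand by place value (powers of 16):
Digit values: D = 13
747D = 7 × 16^3 + 4 × 16^2 + 7 × 16^1 + 13 × 16^0
= 7 × 4096 + 4 × 256 + 7 × 16 + 13 × 1
= 28672 + 1024 + 112 + 13
= 29821



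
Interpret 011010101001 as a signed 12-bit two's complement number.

Binary: 011010101001
Sign bit: 0 (non-negative)
Read directly as an unsigned value:
011010101001 = 1024 + 512 + 128 + 32 + 8 + 1 = 1705
Value: 1705



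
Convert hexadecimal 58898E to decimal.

Expand by place value (powers of 16):
Digit values: E = 14
58898E = 5 × 16^5 + 8 × 16^4 + 8 × 16^3 + 9 × 16^2 + 8 × 16^1 + 14 × 16^0
= 5 × 1048576 + 8 × 65536 + 8 × 4096 + 9 × 256 + 8 × 16 + 14 × 1
= 5242880 + 524288 + 32768 + 2304 + 128 + 14
= 5802382



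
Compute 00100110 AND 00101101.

AND: 1 only when both bits are 1
  00100110
& 00101101
----------
  00100100
Decimal: 38 & 45 = 36



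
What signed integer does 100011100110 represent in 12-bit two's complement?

Binary: 100011100110
Sign bit: 1 (negative)
Invert: 011100011001
Add 1:  011100011010
Magnitude: 011100011010 = 1024 + 512 + 256 + 16 + 8 + 2 = 1818
Value: -1818



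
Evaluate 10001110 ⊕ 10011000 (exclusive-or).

XOR: 1 when bits differ
  10001110
^ 10011000
----------
  00010110
Decimal: 142 ^ 152 = 22



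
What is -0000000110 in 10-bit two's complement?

Original: 0000000110
Step 1 - Invert all bits: 1111111001
Step 2 - Add 1: 1111111010
Verification: 0000000110 + 1111111010 = 10000000000; discarding the end carry (carry out of the top bit) leaves the 10-bit value 0000000000, as required for x + (-x)



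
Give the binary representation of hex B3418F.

Convert each hex digit to 4 bits:
  B = 1011
  3 = 0011
  4 = 0100
  1 = 0001
  8 = 1000
  F = 1111
Concatenate: 101100110100000110001111



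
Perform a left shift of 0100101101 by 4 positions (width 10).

Original: 0100101101 (decimal 301)
Shift left by 4 positions
Append 4 zeros on the right and drop the 4 high bits that overflow the 10-bit width
Result: 1011010000 (decimal 720)
Equivalent: 301 << 4 = 301 × 2^4 = 4816, truncated to 10 bits = 720



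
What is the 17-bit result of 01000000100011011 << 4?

Original: 01000000100011011 (decimal 33051)
Shift left by 4 positions
Append 4 zeros on the right and drop the 4 high bits that overflow the 17-bit width
Result: 00001000110110000 (decimal 4528)
Equivalent: 33051 << 4 = 33051 × 2^4 = 528816, truncated to 17 bits = 4528



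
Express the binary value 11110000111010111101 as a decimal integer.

Sum of powers of 2 for each 1-bit:
2^0 + 2^2 + 2^3 + 2^4 + 2^5 + 2^7 + 2^9 + 2^10 + 2^11 + 2^16 + 2^17 + 2^18 + 2^19
= 1 + 4 + 8 + 16 + 32 + 128 + 512 + 1024 + 2048 + 65536 + 131072 + 262144 + 524288
= 986813



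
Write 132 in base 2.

Using repeated division by 2:
132 ÷ 2 = 66 remainder 0
66 ÷ 2 = 33 remainder 0
33 ÷ 2 = 16 remainder 1
16 ÷ 2 = 8 remainder 0
8 ÷ 2 = 4 remainder 0
4 ÷ 2 = 2 remainder 0
2 ÷ 2 = 1 remainder 0
1 ÷ 2 = 0 remainder 1
Reading remainders bottom to top: 10000100



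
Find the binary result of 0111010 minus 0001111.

Method 1 - Direct subtraction (column by column from the right: bit − bit − borrow-in; if negative, add 2 and borrow 1 from the next column):
borrow: 0011110
        0111010
-       0001111
---------------
        0101011

Method 2 - Add two's complement:
Two's complement of 0001111: invert → 1110000, add 1 → 1110001
  0111010
+ 1110001
---------
 10101011  (end carry out of the top bit = 1)
Discarding the end carry: 0101011
Decimal check:
  0111010 = 32 + 16 + 8 + 2 = 58
  0001111 = 8 + 4 + 2 + 1 = 15
  58 - 15 = 43, and 0101011 = 32 + 8 + 2 + 1 = 43 ✓



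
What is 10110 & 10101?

AND: 1 only when both bits are 1
  10110
& 10101
-------
  10100
Decimal: 22 & 21 = 20



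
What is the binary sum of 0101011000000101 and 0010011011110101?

Add column by column from the right: bit + bit + carry-in; write the sum mod 2, carry 1 when the sum is 2 or 3.
carry:  0000110000001010
        0101011000000101
+       0010011011110101
------------------------
       00111110011111010
(the carry out of the leftmost column, 0, becomes the leading bit)
Decimal check:
  0101011000000101 = 16384 + 4096 + 1024 + 512 + 4 + 1 = 22021
  0010011011110101 = 8192 + 1024 + 512 + 128 + 64 + 32 + 16 + 4 + 1 = 9973
  22021 + 9973 = 31994, and 00111110011111010 = 16384 + 8192 + 4096 + 2048 + 1024 + 128 + 64 + 32 + 16 + 8 + 2 = 31994 ✓



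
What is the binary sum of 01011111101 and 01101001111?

Add column by column from the right: bit + bit + carry-in; write the sum mod 2, carry 1 when the sum is 2 or 3.
carry:  11111111110
        01011111101
+       01101001111
-------------------
       011001001100
(the carry out of the leftmost column, 0, becomes the leading bit)
Decimal check:
  01011111101 = 512 + 128 + 64 + 32 + 16 + 8 + 4 + 1 = 765
  01101001111 = 512 + 256 + 64 + 8 + 4 + 2 + 1 = 847
  765 + 847 = 1612, and 011001001100 = 1024 + 512 + 64 + 8 + 4 = 1612 ✓



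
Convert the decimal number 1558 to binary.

Using repeated division by 2:
1558 ÷ 2 = 779 remainder 0
779 ÷ 2 = 389 remainder 1
389 ÷ 2 = 194 remainder 1
194 ÷ 2 = 97 remainder 0
97 ÷ 2 = 48 remainder 1
48 ÷ 2 = 24 remainder 0
24 ÷ 2 = 12 remainder 0
12 ÷ 2 = 6 remainder 0
6 ÷ 2 = 3 remainder 0
3 ÷ 2 = 1 remainder 1
1 ÷ 2 = 0 remainder 1
Reading remainders bottom to top: 11000010110



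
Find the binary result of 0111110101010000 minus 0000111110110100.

Method 1 - Direct subtraction (column by column from the right: bit − bit − borrow-in; if negative, add 2 and borrow 1 from the next column):
borrow: 0001111101111000
        0111110101010000
-       0000111110110100
------------------------
        0110110110011100

Method 2 - Add two's complement:
Two's complement of 0000111110110100: invert → 1111000001001011, add 1 → 1111000001001100
  0111110101010000
+ 1111000001001100
------------------
 10110110110011100  (end carry out of the top bit = 1)
Discarding the end carry: 0110110110011100
Decimal check:
  0111110101010000 = 16384 + 8192 + 4096 + 2048 + 1024 + 256 + 64 + 16 = 32080
  0000111110110100 = 2048 + 1024 + 512 + 256 + 128 + 32 + 16 + 4 = 4020
  32080 - 4020 = 28060, and 0110110110011100 = 16384 + 8192 + 2048 + 1024 + 256 + 128 + 16 + 8 + 4 = 28060 ✓



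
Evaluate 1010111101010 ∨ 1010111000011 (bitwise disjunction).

OR: 1 when either bit is 1
  1010111101010
| 1010111000011
---------------
  1010111101011
Decimal: 5610 | 5571 = 5611

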